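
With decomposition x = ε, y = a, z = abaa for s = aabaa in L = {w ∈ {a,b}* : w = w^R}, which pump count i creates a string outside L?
i = 2

xy²z = ε · aa · abaa = aaabaa; aaabaa reversed is aabaaa ≠ aaabaa, so it is not a palindrome and is not in L.
(Other choices also work, e.g. i = 0, 3; only i = 1 is guaranteed to stay in L since xy¹z = s.)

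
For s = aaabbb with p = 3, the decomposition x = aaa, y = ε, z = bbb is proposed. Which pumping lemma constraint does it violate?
Violated: |y| > 0

The decomposition x = aaa, y = ε, z = bbb for s = aaabbb with p = 3
violates the constraint: |y| > 0

|y| = 0, but the pumping lemma requires |y| > 0 (y must be non-empty).

Pumping lemma constraints:
1. xyz = s (decomposition is valid)
2. |xy| ≤ p
3. |y| > 0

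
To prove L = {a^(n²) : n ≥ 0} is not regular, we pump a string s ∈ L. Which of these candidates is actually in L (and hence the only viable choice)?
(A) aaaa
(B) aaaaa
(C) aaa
(A) aaaa

The pumping lemma is applied to a string s that lies in L, so first check membership of each option:
- (A) aaaa has length 4 = 2², a perfect square, so it is in L ✓
- (B) aaaaa has length 5, strictly between 2² = 4 and 3² = 9, so it is not in L ✗
- (C) aaa has length 3, strictly between 1² = 1 and 2² = 4, so it is not in L ✗

Only (A) aaaa is in L, so it is the only candidate that could play the role of s.
(In a complete proof one picks s in terms of the pumping length p so that |s| ≥ p is guaranteed; a fixed string like aaaa illustrates the shape of such an s.)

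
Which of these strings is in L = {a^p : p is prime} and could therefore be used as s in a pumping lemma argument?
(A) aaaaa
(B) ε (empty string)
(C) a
(A) aaaaa

The pumping lemma is applied to a string s that lies in L, so first check membership of each option:
- (A) aaaaa has length 5, which is prime, so it is in L ✓
- (B) ε has length 0, which is not prime, so it is not in L ✗
- (C) a has length 1, which is not prime, so it is not in L ✗

Only (A) aaaaa is in L, so it is the only candidate that could play the role of s.
(In a complete proof one picks s in terms of the pumping length p so that |s| ≥ p is guaranteed; a fixed string like aaaaa illustrates the shape of such an s.)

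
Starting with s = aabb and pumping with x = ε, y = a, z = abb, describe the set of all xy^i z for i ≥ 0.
{xy^i z : i ≥ 0} = {a^(i+1) b^2 : i ≥ 0} = {abb, aabb, aaabb, ...}

With x = ε, y = a, z = abb: Starting with aabb and pumping the first 'a' (z = abb keeps the second 'a'), we get strings with i+1 a's followed by 2 b's for i = 0, 1, 2, ...; note bb is not produced because z always contributes one a.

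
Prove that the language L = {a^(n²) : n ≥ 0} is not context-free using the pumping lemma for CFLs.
Assume for contradiction that L is context-free, and let p ≥ 1 be the pumping length given by the pumping lemma for CFLs.
Choose s = a^(p²). Then s ∈ L and |s| = p² ≥ p.
By the CFL pumping lemma, s = uvxyz for some u, v, x, y, z with |vxy| ≤ p, |vy| ≥ 1, and uv^i xy^i z ∈ L for every i ≥ 0.
All symbols are a's, so only lengths matter: let k = |vy|, with 1 ≤ k ≤ |vxy| ≤ p.

Take i = 2: |uv²xy²z| = p² + k, and p² < p² + k ≤ p² + p < (p + 1)².
So the length lies strictly between consecutive squares and is not a perfect square; uv²xy²z ∉ L.

This contradicts the CFL pumping lemma, which requires uv^i xy^i z ∈ L for all i ≥ 0.
Hence L = {a^(n²) : n ≥ 0} is not context-free. ∎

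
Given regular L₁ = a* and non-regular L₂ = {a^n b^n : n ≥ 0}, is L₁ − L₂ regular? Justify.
Yes — L₁ − L₂ is regular.

The only string of a* that lies in {a^n b^n} is ε, so L₁ − L₂ = a* − {ε} = a⁺ = aa*, which is regular.

Note that the bare facts "L₁ regular, L₂ non-regular" do not settle the question by themselves: the closure of regular languages under ∪, ∩, complement and difference applies only when BOTH operands are regular. With a non-regular operand the result can come out regular or non-regular depending on the specific languages, so one has to work out L₁ − L₂ for this particular pair, as above.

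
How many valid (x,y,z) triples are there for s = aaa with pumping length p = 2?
3

For s = 'aaa' with pumping length p = 2:

Constraints: |xy| ≤ 2, |y| > 0

Valid decompositions (|xy| ≤ p, |y| ≥ 1):
  • x='', y='a', z='aa'
  • x='a', y='a', z='a'
  • x='', y='aa', z='a'

Total count: 3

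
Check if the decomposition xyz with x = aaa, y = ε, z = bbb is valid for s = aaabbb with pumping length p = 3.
Violated: |y| > 0

The decomposition x = aaa, y = ε, z = bbb for s = aaabbb with p = 3
violates the constraint: |y| > 0

|y| = 0, but the pumping lemma requires |y| > 0 (y must be non-empty).

Pumping lemma constraints:
1. xyz = s (decomposition is valid)
2. |xy| ≤ p
3. |y| > 0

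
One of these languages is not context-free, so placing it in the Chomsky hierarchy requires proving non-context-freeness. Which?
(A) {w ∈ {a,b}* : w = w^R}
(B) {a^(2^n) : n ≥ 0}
(B) {a^(2^n) : n ≥ 0}

(B) {a^(2^n) : n ≥ 0} requires the CFL pumping lemma.

- {w ∈ {a,b}* : w = w^R} is context-free (but not regular)
  • Can be shown non-regular with the regular pumping lemma
  • After pumping, the string is no longer symmetric

- {a^(2^n) : n ≥ 0} is NOT context-free
  • Requires the CFL pumping lemma to prove
  • Gaps between powers of 2 grow exponentially

The CFL pumping lemma is "stronger" in that it can prove non-membership
in the larger class of context-free languages.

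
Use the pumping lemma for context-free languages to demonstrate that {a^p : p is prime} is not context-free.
Assume for contradiction that L is context-free, and let p ≥ 1 be the pumping length given by the pumping lemma for CFLs.
Choose a prime q with q ≥ p and let s = a^q. Then s ∈ L and |s| = q ≥ p.
By the CFL pumping lemma, s = uvxyz for some u, v, x, y, z with |vxy| ≤ p, |vy| ≥ 1, and uv^i xy^i z ∈ L for every i ≥ 0.
All symbols are a's, so only lengths matter: let k = |vy|, with 1 ≤ k ≤ p. Then |uv^i xy^i z| = q + (i − 1)k.

Take i = q + 1: the length is q + qk = q(k + 1).
Both factors satisfy q ≥ 2 and k + 1 ≥ 2, so q(k + 1) is composite and uv^(q+1) xy^(q+1) z ∉ L.

This contradicts the CFL pumping lemma, which requires uv^i xy^i z ∈ L for all i ≥ 0.
Hence L = {a^p : p is prime} is not context-free. ∎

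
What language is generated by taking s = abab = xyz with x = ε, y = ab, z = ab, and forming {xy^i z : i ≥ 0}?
{xy^i z : i ≥ 0} = {(ab)^(i+1) : i ≥ 0} = {ab, abab, ababab, ...}

With x = ε, y = ab, z = ab: Pumping 'ab' gives strings of alternating a's and b's.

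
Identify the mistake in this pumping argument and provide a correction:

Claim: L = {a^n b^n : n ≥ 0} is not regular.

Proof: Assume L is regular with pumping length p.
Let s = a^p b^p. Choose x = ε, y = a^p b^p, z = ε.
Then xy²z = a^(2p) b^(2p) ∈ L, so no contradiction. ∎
Error: The decomposition violates |xy| ≤ p. With y = a^p b^p, |xy| = |y| = 2p > p. (The proof also miscomputes xy²z, which would be a^p b^p a^p b^p rather than a^(2p) b^(2p), and it wrongly treats one harmless decomposition as settling the matter — the prover does not get to choose the decomposition.)

Correction: The pumping lemma requires |xy| ≤ p, and the argument must handle every decomposition satisfying |xy| ≤ p, |y| ≥ 1. Since s starts with p a's, any such y consists only of a's, say y = a^k with k ≥ 1. Then xy²z = a^(p+k) b^p has unequal numbers of a's and b's, so xy²z ∉ L — the required contradiction.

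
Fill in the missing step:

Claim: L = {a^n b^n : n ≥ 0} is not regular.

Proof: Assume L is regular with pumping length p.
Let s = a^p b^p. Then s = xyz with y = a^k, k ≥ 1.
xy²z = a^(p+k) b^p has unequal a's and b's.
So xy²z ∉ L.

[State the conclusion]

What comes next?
This contradicts the pumping lemma for regular languages,
which guarantees xy^i z ∈ L for all i ≥ 0.

Since our assumption that L is regular leads to a contradiction,
we conclude that L = {a^n b^n : n ≥ 0} is NOT regular. ∎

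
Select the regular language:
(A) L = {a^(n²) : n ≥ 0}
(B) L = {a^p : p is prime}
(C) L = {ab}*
(C) {ab}*

(C) L = {ab}* is regular.

This can be recognized by a finite automaton (DFA/NFA).
Regular expressions like {ab}* define regular languages.

The other choices are not regular:
- {a^(n²) : n ≥ 0}: After pumping, length is no longer a perfect square
- {a^p : p is prime}: After pumping, the length becomes composite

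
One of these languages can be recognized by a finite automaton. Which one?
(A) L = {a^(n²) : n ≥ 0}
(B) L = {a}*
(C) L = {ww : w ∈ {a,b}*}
(B) {a}*

(B) L = {a}* is regular.

This can be recognized by a finite automaton (DFA/NFA).
Regular expressions like {a}* define regular languages.

The other choices are not regular:
- {ww : w ∈ {a,b}*}: After pumping, the two halves no longer match
- {a^(n²) : n ≥ 0}: After pumping, length is no longer a perfect square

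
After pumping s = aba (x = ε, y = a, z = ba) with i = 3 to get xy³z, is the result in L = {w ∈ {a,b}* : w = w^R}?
No

xy³z = ε · aaa · ba = aaaba.
aaaba reversed is abaaa ≠ aaaba, so it is not a palindrome and is not in L.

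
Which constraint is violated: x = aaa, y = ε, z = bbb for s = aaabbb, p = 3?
Violated: |y| > 0

The decomposition x = aaa, y = ε, z = bbb for s = aaabbb with p = 3
violates the constraint: |y| > 0

|y| = 0, but the pumping lemma requires |y| > 0 (y must be non-empty).

Pumping lemma constraints:
1. xyz = s (decomposition is valid)
2. |xy| ≤ p
3. |y| > 0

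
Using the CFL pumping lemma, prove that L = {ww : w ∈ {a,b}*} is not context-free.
Assume for contradiction that L is context-free, and let p ≥ 1 be the pumping length given by the pumping lemma for CFLs.
Choose s = a^p b^p a^p b^p. Then s ∈ L (take w = a^p b^p) and |s| = 4p ≥ p.
By the CFL pumping lemma, s = uvxyz for some u, v, x, y, z with |vxy| ≤ p, |vy| ≥ 1, and uv^i xy^i z ∈ L for every i ≥ 0.

Write s as four blocks A₁ B₁ A₂ B₂ with A₁ = A₂ = a^p and B₁ = B₂ = b^p. Since |vxy| ≤ p, the window vxy lies inside at most two adjacent blocks. Take i = 0 and let t = uxz, so |t| = 4p − |vy| with 1 ≤ |vy| ≤ p. If |t| is odd, t ∉ L immediately, so assume |vy| is even (hence |vy| ≥ 2) and |t|/2 = 2p − |vy|/2, which satisfies p ≤ |t|/2 ≤ 2p − 1.

Case 1 (vxy inside A₁B₁): t = a^(p−j) b^(p−l) a^p b^p with j + l = |vy|. The second half of t has length < 2p, so it is a suffix of the trailing a^p b^p and ends in b; the first half is a^(p−j) b^(p−l) a^((j+l)/2), which ends in a because (j+l)/2 ≥ 1. The halves differ, so t ∉ L.

Case 2 (vxy inside B₁A₂, straddling the middle): t = a^p b^(p−j) a^(p−l) b^p with j + l = |vy|. If t = ww, then w is a prefix of t of length ≥ p, so w begins with a^p; and w is a suffix of t of length ≥ p, so w ends with b^p. That forces |w| ≥ 2p, contradicting |w| = |t|/2 ≤ 2p − 1. So t ∉ L.

Case 3 (vxy inside A₂B₂): t = a^p b^p a^(p−j) b^(p−l) with j + l = |vy|. The first half of t is a prefix of a^p b^p, so it begins with a; the second half is b^((j+l)/2) a^(p−j) b^(p−l), which begins with b. The halves differ, so t ∉ L.

In every case uv⁰xy⁰z = uxz ∉ L.

This contradicts the CFL pumping lemma, which requires uv^i xy^i z ∈ L for all i ≥ 0.
Hence L = {ww : w ∈ {a,b}*} is not context-free. ∎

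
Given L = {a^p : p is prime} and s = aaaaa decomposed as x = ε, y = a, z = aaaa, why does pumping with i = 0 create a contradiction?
xy⁰z = aaaa ∉ L

Pumping with i = 0 replaces y = a by y⁰ = ε:
- Original: s = xyz = aaaaa; aaaaa has length 5, which is prime, so it is in L
- Pumped: xy⁰z = ε · ε · aaaa = aaaa
- aaaa has length 4 = 2 × 2, which is not prime, so it is not in L

The pumping lemma would require xy⁰z ∈ L, so this decomposition yields a contradiction.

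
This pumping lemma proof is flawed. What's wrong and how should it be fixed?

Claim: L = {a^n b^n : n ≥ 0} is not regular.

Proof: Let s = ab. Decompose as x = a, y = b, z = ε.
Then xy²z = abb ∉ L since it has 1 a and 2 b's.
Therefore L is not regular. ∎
Error: The string s = ab might be shorter than the pumping length p.

Correction: Choose s = a^p b^p to ensure |s| ≥ p. Also, the decomposition is wrong: with |xy| ≤ p, y cannot include b's when s starts with p a's.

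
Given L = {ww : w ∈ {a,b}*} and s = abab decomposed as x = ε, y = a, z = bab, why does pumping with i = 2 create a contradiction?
xy²z = aabab ∉ L

Pumping with i = 2 replaces y = a by y² = aa:
- Original: s = xyz = abab; abab splits into halves ab · ab, which are equal, so it is in L (w = ab)
- Pumped: xy²z = ε · aa · bab = aabab
- aabab has odd length 5, so it cannot be written as ww and is not in L

The pumping lemma would require xy²z ∈ L, so this decomposition yields a contradiction.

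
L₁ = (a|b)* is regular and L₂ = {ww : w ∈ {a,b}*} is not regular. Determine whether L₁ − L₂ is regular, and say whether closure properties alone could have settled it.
No — L₁ − L₂ is not regular.

L₁ − L₂ is the complement of {ww} within {a,b}*. If it were regular, its complement {ww} would be regular as well (regular languages are closed under complement) — contradiction. So L₁ − L₂ is not regular.

Note that the bare facts "L₁ regular, L₂ non-regular" do not settle the question by themselves: the closure of regular languages under ∪, ∩, complement and difference applies only when BOTH operands are regular. With a non-regular operand the result can come out regular or non-regular depending on the specific languages, so one has to work out L₁ − L₂ for this particular pair, as above.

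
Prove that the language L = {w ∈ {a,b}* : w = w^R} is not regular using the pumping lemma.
Assume for contradiction that L is regular, and let p ≥ 1 be the pumping length given by the pumping lemma.
Choose s = a^p b a^p. Then s ∈ L (it reads the same in both directions) and |s| = 2p + 1 ≥ p.
By the pumping lemma, s = xyz for some x, y, z with |xy| ≤ p, |y| ≥ 1, and xy^i z ∈ L for every i ≥ 0.
Since |xy| ≤ p and the first p symbols of s are all a's, y = a^k for some k with 1 ≤ k ≤ p.

Take i = 2: xy²z = a^(p + k) b a^p.
Its reversal is a^p b a^(p + k). These differ because the block of a's before the unique b has length p + k in one and p in the other, and p + k ≠ p since k ≥ 1. So xy²z is not a palindrome, i.e. xy²z ∉ L.

This contradicts the pumping lemma, which requires xy^i z ∈ L for all i ≥ 0.
Hence L = {w ∈ {a,b}* : w = w^R} is not regular. ∎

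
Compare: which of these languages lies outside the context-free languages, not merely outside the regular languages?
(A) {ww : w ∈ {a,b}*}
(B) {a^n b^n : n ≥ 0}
(A) {ww : w ∈ {a,b}*}

(A) {ww : w ∈ {a,b}*} requires the CFL pumping lemma.

- {a^n b^n : n ≥ 0} is context-free (but not regular)
  • Can be shown non-regular with the regular pumping lemma
  • After pumping, the number of a's and b's become unequal

- {ww : w ∈ {a,b}*} is NOT context-free
  • Requires the CFL pumping lemma to prove
  • Cannot verify equality of two arbitrary substrings

The CFL pumping lemma is "stronger" in that it can prove non-membership
in the larger class of context-free languages.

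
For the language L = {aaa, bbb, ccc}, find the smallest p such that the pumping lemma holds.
p = 4

For a finite language L, the pumping lemma holds vacuously if p > max|s| for s ∈ L.

The longest string in L = {aaa, bbb, ccc} has length 3.
If p = 4, then no string s ∈ L has |s| ≥ p, so the condition is vacuously true.

The minimum pumping length is p = 4.

Why no smaller p works: for any p ≤ 3, the longest string s ∈ L has |s| = 3 ≥ p, so it would
have to be pumpable; but pumping up (i = 2, 3, ...) produces ever longer strings, which cannot all lie in the
finite language L. So the pumping property fails for every p ≤ 3.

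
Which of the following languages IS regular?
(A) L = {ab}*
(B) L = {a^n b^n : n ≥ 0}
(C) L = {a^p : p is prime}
(A) {ab}*

(A) L = {ab}* is regular.

This can be recognized by a finite automaton (DFA/NFA).
Regular expressions like {ab}* define regular languages.

The other choices are not regular:
- {a^p : p is prime}: After pumping, the length becomes composite
- {a^n b^n : n ≥ 0}: After pumping, the number of a's and b's become unequal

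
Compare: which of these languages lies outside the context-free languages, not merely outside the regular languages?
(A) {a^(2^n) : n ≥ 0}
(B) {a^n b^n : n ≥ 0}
(A) {a^(2^n) : n ≥ 0}

(A) {a^(2^n) : n ≥ 0} requires the CFL pumping lemma.

- {a^n b^n : n ≥ 0} is context-free (but not regular)
  • Can be shown non-regular with the regular pumping lemma
  • After pumping, the number of a's and b's become unequal

- {a^(2^n) : n ≥ 0} is NOT context-free
  • Requires the CFL pumping lemma to prove
  • Gaps between powers of 2 grow exponentially

The CFL pumping lemma is "stronger" in that it can prove non-membership
in the larger class of context-free languages.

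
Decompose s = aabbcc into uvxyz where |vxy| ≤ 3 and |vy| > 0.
u='aa', v='b', x='b', y='c', z='c'

For s = aabbcc with pumping length p = 3:

One valid decomposition:
- u = 'aa'
- v = 'b'
- x = 'b'
- y = 'c'
- z = 'c'

Verification:
- uvxyz = 'aa' + 'b' + 'b' + 'c' + 'c' = aabbcc ✓
- |vxy| = |'bbc'| = 3 ≤ 3 ✓
- |vy| = |'bc'| = 2 > 0 ✓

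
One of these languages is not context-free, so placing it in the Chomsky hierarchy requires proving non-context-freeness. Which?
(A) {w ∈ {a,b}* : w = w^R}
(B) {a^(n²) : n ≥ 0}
(B) {a^(n²) : n ≥ 0}

(B) {a^(n²) : n ≥ 0} requires the CFL pumping lemma.

- {w ∈ {a,b}* : w = w^R} is context-free (but not regular)
  • Can be shown non-regular with the regular pumping lemma
  • After pumping, the string is no longer symmetric

- {a^(n²) : n ≥ 0} is NOT context-free
  • Requires the CFL pumping lemma to prove
  • Gaps between squares grow unboundedly

The CFL pumping lemma is "stronger" in that it can prove non-membership
in the larger class of context-free languages.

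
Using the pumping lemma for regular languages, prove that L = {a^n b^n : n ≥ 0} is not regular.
Assume for contradiction that L is regular, and let p ≥ 1 be the pumping length given by the pumping lemma.
Choose s = a^p b^p. Then s ∈ L and |s| = 2p ≥ p.
By the pumping lemma, s = xyz for some x, y, z with |xy| ≤ p, |y| ≥ 1, and xy^i z ∈ L for every i ≥ 0.
Since |xy| ≤ p and the first p symbols of s are all a's, we must have y = a^k for some k with 1 ≤ k ≤ p.

Take i = 3: xy³z = a^(p + 2k) b^p.
This string has p + 2k a's but p b's, and p + 2k > p because k ≥ 1. So xy³z ∉ L.

This contradicts the pumping lemma, which requires xy^i z ∈ L for all i ≥ 0.
Hence L = {a^n b^n : n ≥ 0} is not regular. ∎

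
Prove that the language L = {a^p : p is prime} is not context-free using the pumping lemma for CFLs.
Assume for contradiction that L is context-free, and let p ≥ 1 be the pumping length given by the pumping lemma for CFLs.
Choose a prime q with q ≥ p and let s = a^q. Then s ∈ L and |s| = q ≥ p.
By the CFL pumping lemma, s = uvxyz for some u, v, x, y, z with |vxy| ≤ p, |vy| ≥ 1, and uv^i xy^i z ∈ L for every i ≥ 0.
All symbols are a's, so only lengths matter: let k = |vy|, with 1 ≤ k ≤ p. Then |uv^i xy^i z| = q + (i − 1)k.

Take i = q + 1: the length is q + qk = q(k + 1).
Both factors satisfy q ≥ 2 and k + 1 ≥ 2, so q(k + 1) is composite and uv^(q+1) xy^(q+1) z ∉ L.

This contradicts the CFL pumping lemma, which requires uv^i xy^i z ∈ L for all i ≥ 0.
Hence L = {a^p : p is prime} is not context-free. ∎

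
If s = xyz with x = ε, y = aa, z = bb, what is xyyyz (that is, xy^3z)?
aaaaaabb

Given x = '', y = 'aa', z = 'bb' and i = 3:

xy^3z = x + y·y·...·y (3 times) + z
       = '' + 'aa'^3 + 'bb'
       = '' + 'aaaaaa' + 'bb'
       = 'aaaaaabb'

The pumped string is 'aaaaaabb' with length 8.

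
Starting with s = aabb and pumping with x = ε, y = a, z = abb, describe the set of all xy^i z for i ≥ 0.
{xy^i z : i ≥ 0} = {a^(i+1) b^2 : i ≥ 0} = {abb, aabb, aaabb, ...}

With x = ε, y = a, z = abb: Starting with aabb and pumping the first 'a' (z = abb keeps the second 'a'), we get strings with i+1 a's followed by 2 b's for i = 0, 1, 2, ...; note bb is not produced because z always contributes one a.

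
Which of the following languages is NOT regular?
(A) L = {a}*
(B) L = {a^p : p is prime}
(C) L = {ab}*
(B) {a^p : p is prime}

(B) L = {a^p : p is prime} is NOT regular.

The pumping lemma can be used to prove this:
After pumping, the length becomes composite

The other languages are regular because they can be recognized by finite automata.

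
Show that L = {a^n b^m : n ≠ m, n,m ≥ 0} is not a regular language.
Assume for contradiction that L is regular, and let p ≥ 1 be the pumping length given by the pumping lemma.
Choose s = a^p b^(p + p!). Then s ∈ L because p ≠ p + p! (as p! ≥ 1), and |s| ≥ p.
By the pumping lemma, s = xyz for some x, y, z with |xy| ≤ p, |y| ≥ 1, and xy^i z ∈ L for every i ≥ 0.
Since |xy| ≤ p and the first p symbols of s are all a's, y = a^k for some k with 1 ≤ k ≤ p.
For every i ≥ 0, xy^i z = a^(p + (i − 1)k) b^(p + p!).

Because 1 ≤ k ≤ p, k divides p!. Let t = p!/k (a positive integer) and take i = t + 1.
Then the number of a's is p + tk = p + p!, which equals the number of b's.
So xy^(t+1) z = a^(p + p!) b^(p + p!) has equally many a's and b's and is NOT in L.

This contradicts the pumping lemma, which requires xy^i z ∈ L for all i ≥ 0.
Hence L = {a^n b^m : n ≠ m, n,m ≥ 0} is not regular. ∎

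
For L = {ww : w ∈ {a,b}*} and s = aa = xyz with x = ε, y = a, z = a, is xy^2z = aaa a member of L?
No

xy²z = ε · aa · a = aaa.
aaa has odd length 3, so it cannot be written as ww and is not in L.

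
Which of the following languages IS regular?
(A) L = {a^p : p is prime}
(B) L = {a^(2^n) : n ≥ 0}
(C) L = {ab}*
(C) {ab}*

(C) L = {ab}* is regular.

This can be recognized by a finite automaton (DFA/NFA).
Regular expressions like {ab}* define regular languages.

The other choices are not regular:
- {a^p : p is prime}: After pumping, the length becomes composite
- {a^(2^n) : n ≥ 0}: After pumping, length is no longer a power of 2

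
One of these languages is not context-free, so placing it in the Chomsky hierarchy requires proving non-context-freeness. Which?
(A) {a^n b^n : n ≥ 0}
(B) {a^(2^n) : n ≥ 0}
(B) {a^(2^n) : n ≥ 0}

(B) {a^(2^n) : n ≥ 0} requires the CFL pumping lemma.

- {a^n b^n : n ≥ 0} is context-free (but not regular)
  • Can be shown non-regular with the regular pumping lemma
  • After pumping, the number of a's and b's become unequal

- {a^(2^n) : n ≥ 0} is NOT context-free
  • Requires the CFL pumping lemma to prove
  • Gaps between powers of 2 grow exponentially

The CFL pumping lemma is "stronger" in that it can prove non-membership
in the larger class of context-free languages.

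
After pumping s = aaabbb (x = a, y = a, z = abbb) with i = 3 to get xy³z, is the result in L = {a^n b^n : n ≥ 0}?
No

xy³z = a · aaa · abbb = aaaaabbb.
aaaaabbb has 5 a's and 3 b's; 5 ≠ 3, so it is not in L.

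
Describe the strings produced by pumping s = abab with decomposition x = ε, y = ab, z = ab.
{xy^i z : i ≥ 0} = {(ab)^(i+1) : i ≥ 0} = {ab, abab, ababab, ...}

With x = ε, y = ab, z = ab: Pumping 'ab' gives strings of alternating a's and b's.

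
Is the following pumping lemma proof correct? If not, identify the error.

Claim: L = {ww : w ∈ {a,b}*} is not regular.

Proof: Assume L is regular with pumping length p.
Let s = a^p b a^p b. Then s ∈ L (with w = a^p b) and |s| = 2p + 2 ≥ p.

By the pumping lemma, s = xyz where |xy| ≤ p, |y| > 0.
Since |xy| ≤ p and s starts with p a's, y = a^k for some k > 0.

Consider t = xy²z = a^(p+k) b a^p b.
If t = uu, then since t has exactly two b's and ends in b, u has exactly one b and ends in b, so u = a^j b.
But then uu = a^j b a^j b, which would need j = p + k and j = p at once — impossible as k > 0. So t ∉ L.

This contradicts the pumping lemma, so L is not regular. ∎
The proof is correct.

This proof is valid because:
1. s = a^p b a^p b is in L and is chosen in terms of p, so |s| ≥ p holds for every p
2. The decomposition analysis is correct: |xy| ≤ p forces y to lie inside the leading a's
3. The contradiction is valid: the argument shows a^(p+k) b a^p b cannot be split into two equal halves
4. The conclusion follows logically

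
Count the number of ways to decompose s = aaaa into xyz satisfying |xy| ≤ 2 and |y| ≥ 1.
3

For s = 'aaaa' with pumping length p = 2:

Constraints: |xy| ≤ 2, |y| > 0

Valid decompositions (|xy| ≤ p, |y| ≥ 1):
  • x='', y='a', z='aaa'
  • x='a', y='a', z='aa'
  • x='', y='aa', z='aa'

Total count: 3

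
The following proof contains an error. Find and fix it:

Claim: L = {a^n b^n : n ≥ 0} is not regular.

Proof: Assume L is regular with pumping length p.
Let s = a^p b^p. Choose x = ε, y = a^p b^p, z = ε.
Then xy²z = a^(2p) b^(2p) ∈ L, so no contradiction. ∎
Error: The decomposition violates |xy| ≤ p. With y = a^p b^p, |xy| = |y| = 2p > p. (The proof also miscomputes xy²z, which would be a^p b^p a^p b^p rather than a^(2p) b^(2p), and it wrongly treats one harmless decomposition as settling the matter — the prover does not get to choose the decomposition.)

Correction: The pumping lemma requires |xy| ≤ p, and the argument must handle every decomposition satisfying |xy| ≤ p, |y| ≥ 1. Since s starts with p a's, any such y consists only of a's, say y = a^k with k ≥ 1. Then xy²z = a^(p+k) b^p has unequal numbers of a's and b's, so xy²z ∉ L — the required contradiction.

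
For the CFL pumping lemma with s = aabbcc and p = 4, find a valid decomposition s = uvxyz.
u='a', v='a', x='bb', y='c', z='c'

For s = aabbcc with pumping length p = 4:

One valid decomposition:
- u = 'a'
- v = 'a'
- x = 'bb'
- y = 'c'
- z = 'c'

Verification:
- uvxyz = 'a' + 'a' + 'bb' + 'c' + 'c' = aabbcc ✓
- |vxy| = |'abbc'| = 4 ≤ 4 ✓
- |vy| = |'ac'| = 2 > 0 ✓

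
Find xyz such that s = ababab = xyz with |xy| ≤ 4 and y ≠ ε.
x = 'ab', y = 'a', z = 'bab'

For s = ababab and p = 4, one valid decomposition is:
- x = 'ab' (length 2)
- y = 'a' (length 1)
- z = 'bab' (length 3)

Verification:
- xyz = 'ab' + 'a' + 'bab' = ababab ✓
- |xy| = 3 ≤ 4 ✓
- |y| = 1 > 0 ✓

All pumping lemma constraints are satisfied.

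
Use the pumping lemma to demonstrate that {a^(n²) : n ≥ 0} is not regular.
Assume for contradiction that L is regular, and let p ≥ 1 be the pumping length given by the pumping lemma.
Choose s = a^(p²). Then s ∈ L and |s| = p² ≥ p.
By the pumping lemma, s = xyz for some x, y, z with |xy| ≤ p, |y| ≥ 1, and xy^i z ∈ L for every i ≥ 0.
Here y = a^k for some k with 1 ≤ k ≤ |xy| ≤ p.

Take i = 2: |xy²z| = p² + k.
Now p² < p² + k ≤ p² + p < p² + 2p + 1 = (p + 1)².
So |xy²z| lies strictly between the consecutive squares p² and (p + 1)², hence is not a perfect square, and xy²z ∉ L.

This contradicts the pumping lemma, which requires xy^i z ∈ L for all i ≥ 0.
Hence L = {a^(n²) : n ≥ 0} is not regular. ∎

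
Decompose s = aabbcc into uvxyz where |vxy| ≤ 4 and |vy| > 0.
u='a', v='a', x='bb', y='c', z='c'

For s = aabbcc with pumping length p = 4:

One valid decomposition:
- u = 'a'
- v = 'a'
- x = 'bb'
- y = 'c'
- z = 'c'

Verification:
- uvxyz = 'a' + 'a' + 'bb' + 'c' + 'c' = aabbcc ✓
- |vxy| = |'abbc'| = 4 ≤ 4 ✓
- |vy| = |'ac'| = 2 > 0 ✓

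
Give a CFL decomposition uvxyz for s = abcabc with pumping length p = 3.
u='ab', v='c', x='a', y='b', z='c'

For s = abcabc with pumping length p = 3:

One valid decomposition:
- u = 'ab'
- v = 'c'
- x = 'a'
- y = 'b'
- z = 'c'

Verification:
- uvxyz = 'ab' + 'c' + 'a' + 'b' + 'c' = abcabc ✓
- |vxy| = |'cab'| = 3 ≤ 3 ✓
- |vy| = |'cb'| = 2 > 0 ✓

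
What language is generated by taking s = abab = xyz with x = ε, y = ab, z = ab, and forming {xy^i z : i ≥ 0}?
{xy^i z : i ≥ 0} = {(ab)^(i+1) : i ≥ 0} = {ab, abab, ababab, ...}

With x = ε, y = ab, z = ab: Pumping 'ab' gives strings of alternating a's and b's.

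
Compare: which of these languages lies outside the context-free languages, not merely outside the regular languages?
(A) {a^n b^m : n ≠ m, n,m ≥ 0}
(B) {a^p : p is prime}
(B) {a^p : p is prime}

(B) {a^p : p is prime} requires the CFL pumping lemma.

- {a^n b^m : n ≠ m, n,m ≥ 0} is context-free (but not regular)
  • Can be shown non-regular with the regular pumping lemma
  • After pumping a's, we can make n = m

- {a^p : p is prime} is NOT context-free
  • Requires the CFL pumping lemma to prove
  • The CFL pumping lemma also fails because prime gaps are unbounded

The CFL pumping lemma is "stronger" in that it can prove non-membership
in the larger class of context-free languages.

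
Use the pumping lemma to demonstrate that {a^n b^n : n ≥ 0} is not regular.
Assume for contradiction that L is regular, and let p ≥ 1 be the pumping length given by the pumping lemma.
Choose s = a^p b^p. Then s ∈ L and |s| = 2p ≥ p.
By the pumping lemma, s = xyz for some x, y, z with |xy| ≤ p, |y| ≥ 1, and xy^i z ∈ L for every i ≥ 0.
Since |xy| ≤ p and the first p symbols of s are all a's, we must have y = a^k for some k with 1 ≤ k ≤ p.

Take i = 0: xy⁰z = a^(p − k) b^p.
This string has p − k a's but p b's, and p − k < p because k ≥ 1. So xy⁰z ∉ L.

This contradicts the pumping lemma, which requires xy^i z ∈ L for all i ≥ 0.
Hence L = {a^n b^n : n ≥ 0} is not regular. ∎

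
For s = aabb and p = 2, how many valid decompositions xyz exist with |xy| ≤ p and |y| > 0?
3

For s = 'aabb' with pumping length p = 2:

Constraints: |xy| ≤ 2, |y| > 0

Valid decompositions (|xy| ≤ p, |y| ≥ 1):
  • x='', y='a', z='abb'
  • x='a', y='a', z='bb'
  • x='', y='aa', z='bb'

Total count: 3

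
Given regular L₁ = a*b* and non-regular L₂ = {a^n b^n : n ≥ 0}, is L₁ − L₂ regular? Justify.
No — L₁ − L₂ is not regular.

a*b* − {a^n b^n} = {a^n b^m : n ≠ m}. If this were regular, then its complement intersected with a*b*, namely {a^n b^n : n ≥ 0}, would be regular too (closure under complement and intersection) — contradiction. So L₁ − L₂ is not regular.

Note that the bare facts "L₁ regular, L₂ non-regular" do not settle the question by themselves: the closure of regular languages under ∪, ∩, complement and difference applies only when BOTH operands are regular. With a non-regular operand the result can come out regular or non-regular depending on the specific languages, so one has to work out L₁ − L₂ for this particular pair, as above.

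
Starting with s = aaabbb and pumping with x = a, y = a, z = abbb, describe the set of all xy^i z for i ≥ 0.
{xy^i z : i ≥ 0} = {a^(2+i) b^3 : i ≥ 0} = {aabbb, aaabbb, aaaabbb, ...}

With x = a, y = a, z = abbb: Starting with aaabbb and pumping the second 'a', we get strings with 2+i a's followed by 3 b's for i = 0, 1, 2, ...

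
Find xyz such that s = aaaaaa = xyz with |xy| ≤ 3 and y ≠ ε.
x = 'a', y = 'aa', z = 'aaa'

For s = aaaaaa and p = 3, one valid decomposition is:
- x = 'a' (length 1)
- y = 'aa' (length 2)
- z = 'aaa' (length 3)

Verification:
- xyz = 'a' + 'aa' + 'aaa' = aaaaaa ✓
- |xy| = 3 ≤ 3 ✓
- |y| = 2 > 0 ✓

All pumping lemma constraints are satisfied.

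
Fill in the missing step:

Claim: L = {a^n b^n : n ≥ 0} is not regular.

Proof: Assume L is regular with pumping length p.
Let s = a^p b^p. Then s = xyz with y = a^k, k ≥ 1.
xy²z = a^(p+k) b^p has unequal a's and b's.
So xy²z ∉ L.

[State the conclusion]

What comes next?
This contradicts the pumping lemma for regular languages,
which guarantees xy^i z ∈ L for all i ≥ 0.

Since our assumption that L is regular leads to a contradiction,
we conclude that L = {a^n b^n : n ≥ 0} is NOT regular. ∎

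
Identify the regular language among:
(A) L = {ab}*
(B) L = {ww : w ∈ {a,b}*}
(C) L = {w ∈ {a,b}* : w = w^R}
(A) {ab}*

(A) L = {ab}* is regular.

This can be recognized by a finite automaton (DFA/NFA).
Regular expressions like {ab}* define regular languages.

The other choices are not regular:
- {ww : w ∈ {a,b}*}: After pumping, the two halves no longer match
- {w ∈ {a,b}* : w = w^R}: After pumping, the string is no longer symmetric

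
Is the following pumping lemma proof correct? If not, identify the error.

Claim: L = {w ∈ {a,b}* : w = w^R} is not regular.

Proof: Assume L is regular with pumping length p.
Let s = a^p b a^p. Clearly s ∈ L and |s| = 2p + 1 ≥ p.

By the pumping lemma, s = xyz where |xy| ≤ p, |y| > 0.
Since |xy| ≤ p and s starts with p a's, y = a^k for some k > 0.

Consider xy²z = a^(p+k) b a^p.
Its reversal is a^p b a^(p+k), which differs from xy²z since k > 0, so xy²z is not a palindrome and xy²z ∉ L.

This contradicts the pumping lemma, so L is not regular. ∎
The proof is correct.

This proof is valid because:
1. s = a^p b a^p is in L and is chosen in terms of p, so |s| ≥ p holds for every p
2. The decomposition analysis is correct: |xy| ≤ p forces y to lie inside the leading a's
3. The contradiction is valid: a^(p+k) b a^p has more a's before the b than after it, so it is not a palindrome
4. The conclusion follows logically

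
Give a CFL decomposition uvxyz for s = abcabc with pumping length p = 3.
u='ab', v='c', x='a', y='b', z='c'

For s = abcabc with pumping length p = 3:

One valid decomposition:
- u = 'ab'
- v = 'c'
- x = 'a'
- y = 'b'
- z = 'c'

Verification:
- uvxyz = 'ab' + 'c' + 'a' + 'b' + 'c' = abcabc ✓
- |vxy| = |'cab'| = 3 ≤ 3 ✓
- |vy| = |'cb'| = 2 > 0 ✓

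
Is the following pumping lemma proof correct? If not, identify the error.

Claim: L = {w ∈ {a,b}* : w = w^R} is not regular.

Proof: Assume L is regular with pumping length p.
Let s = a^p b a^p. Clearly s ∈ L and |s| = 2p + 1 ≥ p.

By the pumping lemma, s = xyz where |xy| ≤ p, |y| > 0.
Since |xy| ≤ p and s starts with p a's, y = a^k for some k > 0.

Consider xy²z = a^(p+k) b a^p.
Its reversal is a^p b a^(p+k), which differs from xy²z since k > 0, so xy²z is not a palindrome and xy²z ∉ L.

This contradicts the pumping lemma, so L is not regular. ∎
The proof is correct.

This proof is valid because:
1. s = a^p b a^p is in L and is chosen in terms of p, so |s| ≥ p holds for every p
2. The decomposition analysis is correct: |xy| ≤ p forces y to lie inside the leading a's
3. The contradiction is valid: a^(p+k) b a^p has more a's before the b than after it, so it is not a palindrome
4. The conclusion follows logically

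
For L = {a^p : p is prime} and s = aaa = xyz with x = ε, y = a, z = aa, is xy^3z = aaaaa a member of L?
Yes

xy³z = ε · aaa · aa = aaaaa.
aaaaa has length 5, which is prime, so it is in L.
(A single pumped string landing in L is not a contradiction by itself; a non-regularity proof needs some i for which xy^i z ∉ L, for every admissible decomposition.)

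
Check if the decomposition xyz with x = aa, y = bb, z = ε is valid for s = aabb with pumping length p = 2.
Violated: |xy| ≤ p

The decomposition x = aa, y = bb, z = ε for s = aabb with p = 2
violates the constraint: |xy| ≤ p

|xy| = |aabb| = 4 > 2 = p. The decomposition puts too many characters in xy.

Pumping lemma constraints:
1. xyz = s (decomposition is valid)
2. |xy| ≤ p
3. |y| > 0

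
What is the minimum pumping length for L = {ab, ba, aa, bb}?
p = 3

For a finite language L, the pumping lemma holds vacuously if p > max|s| for s ∈ L.

The longest string in L = {ab, ba, aa, bb} has length 2.
If p = 3, then no string s ∈ L has |s| ≥ p, so the condition is vacuously true.

The minimum pumping length is p = 3.

Why no smaller p works: for any p ≤ 2, the longest string s ∈ L has |s| = 2 ≥ p, so it would
have to be pumpable; but pumping up (i = 2, 3, ...) produces ever longer strings, which cannot all lie in the
finite language L. So the pumping property fails for every p ≤ 2.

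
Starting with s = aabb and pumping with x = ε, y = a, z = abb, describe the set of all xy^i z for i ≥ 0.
{xy^i z : i ≥ 0} = {a^(i+1) b^2 : i ≥ 0} = {abb, aabb, aaabb, ...}

With x = ε, y = a, z = abb: Starting with aabb and pumping the first 'a' (z = abb keeps the second 'a'), we get strings with i+1 a's followed by 2 b's for i = 0, 1, 2, ...; note bb is not produced because z always contributes one a.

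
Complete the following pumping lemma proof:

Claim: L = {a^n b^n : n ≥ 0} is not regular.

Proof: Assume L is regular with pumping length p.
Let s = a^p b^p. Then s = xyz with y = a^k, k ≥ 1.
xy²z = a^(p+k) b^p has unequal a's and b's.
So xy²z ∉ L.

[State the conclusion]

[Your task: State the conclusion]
This contradicts the pumping lemma for regular languages,
which guarantees xy^i z ∈ L for all i ≥ 0.

Since our assumption that L is regular leads to a contradiction,
we conclude that L = {a^n b^n : n ≥ 0} is NOT regular. ∎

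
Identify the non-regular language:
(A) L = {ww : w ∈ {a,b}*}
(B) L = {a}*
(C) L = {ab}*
(A) {ww : w ∈ {a,b}*}

(A) L = {ww : w ∈ {a,b}*} is NOT regular.

The pumping lemma can be used to prove this:
After pumping, the two halves no longer match

The other languages are regular because they can be recognized by finite automata.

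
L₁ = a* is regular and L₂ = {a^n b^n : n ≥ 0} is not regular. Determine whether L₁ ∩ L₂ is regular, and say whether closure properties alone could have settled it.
Yes — L₁ ∩ L₂ is regular.

A string of a* contains no b's, and the only string of {a^n b^n} with no b's is ε (n = 0). So L₁ ∩ L₂ = {ε}, a finite language, which is regular.

Note that the bare facts "L₁ regular, L₂ non-regular" do not settle the question by themselves: the closure of regular languages under ∪, ∩, complement and difference applies only when BOTH operands are regular. With a non-regular operand the result can come out regular or non-regular depending on the specific languages, so one has to work out L₁ ∩ L₂ for this particular pair, as above.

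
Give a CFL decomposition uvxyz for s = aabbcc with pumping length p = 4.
u='a', v='a', x='bb', y='c', z='c'

For s = aabbcc with pumping length p = 4:

One valid decomposition:
- u = 'a'
- v = 'a'
- x = 'bb'
- y = 'c'
- z = 'c'

Verification:
- uvxyz = 'a' + 'a' + 'bb' + 'c' + 'c' = aabbcc ✓
- |vxy| = |'abbc'| = 4 ≤ 4 ✓
- |vy| = |'ac'| = 2 > 0 ✓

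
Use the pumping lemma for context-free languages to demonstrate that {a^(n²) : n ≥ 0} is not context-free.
Assume for contradiction that L is context-free, and let p ≥ 1 be the pumping length given by the pumping lemma for CFLs.
Choose s = a^(p²). Then s ∈ L and |s| = p² ≥ p.
By the CFL pumping lemma, s = uvxyz for some u, v, x, y, z with |vxy| ≤ p, |vy| ≥ 1, and uv^i xy^i z ∈ L for every i ≥ 0.
All symbols are a's, so only lengths matter: let k = |vy|, with 1 ≤ k ≤ |vxy| ≤ p.

Take i = 2: |uv²xy²z| = p² + k, and p² < p² + k ≤ p² + p < (p + 1)².
So the length lies strictly between consecutive squares and is not a perfect square; uv²xy²z ∉ L.

This contradicts the CFL pumping lemma, which requires uv^i xy^i z ∈ L for all i ≥ 0.
Hence L = {a^(n²) : n ≥ 0} is not context-free. ∎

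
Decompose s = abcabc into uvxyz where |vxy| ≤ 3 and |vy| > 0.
u='ab', v='c', x='a', y='b', z='c'

For s = abcabc with pumping length p = 3:

One valid decomposition:
- u = 'ab'
- v = 'c'
- x = 'a'
- y = 'b'
- z = 'c'

Verification:
- uvxyz = 'ab' + 'c' + 'a' + 'b' + 'c' = abcabc ✓
- |vxy| = |'cab'| = 3 ≤ 3 ✓
- |vy| = |'cb'| = 2 > 0 ✓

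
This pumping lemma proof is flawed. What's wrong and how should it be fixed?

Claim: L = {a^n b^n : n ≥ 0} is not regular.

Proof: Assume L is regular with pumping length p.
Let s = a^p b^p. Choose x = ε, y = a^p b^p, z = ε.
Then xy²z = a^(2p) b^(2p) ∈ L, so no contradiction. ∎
Error: The decomposition violates |xy| ≤ p. With y = a^p b^p, |xy| = |y| = 2p > p. (The proof also miscomputes xy²z, which would be a^p b^p a^p b^p rather than a^(2p) b^(2p), and it wrongly treats one harmless decomposition as settling the matter — the prover does not get to choose the decomposition.)

Correction: The pumping lemma requires |xy| ≤ p, and the argument must handle every decomposition satisfying |xy| ≤ p, |y| ≥ 1. Since s starts with p a's, any such y consists only of a's, say y = a^k with k ≥ 1. Then xy²z = a^(p+k) b^p has unequal numbers of a's and b's, so xy²z ∉ L — the required contradiction.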